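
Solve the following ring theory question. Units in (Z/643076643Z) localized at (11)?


Local ring = Z/214358881Z.
phi(214358881) = 11^7*(11-1) = 194871710


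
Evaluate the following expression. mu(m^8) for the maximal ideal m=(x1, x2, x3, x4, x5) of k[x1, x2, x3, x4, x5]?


Graded Nakayama: mu(m^d) = dim_k (m^d/m^(d+1)) = #degree-8 monomials in 5 vars
C(n+d-1,d)=C(12,8)=495


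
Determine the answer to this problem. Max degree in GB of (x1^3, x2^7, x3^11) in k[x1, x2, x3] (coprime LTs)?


Pure powers, coprime LTs => already GB.
Degrees: 3, 7, 11
Max=11


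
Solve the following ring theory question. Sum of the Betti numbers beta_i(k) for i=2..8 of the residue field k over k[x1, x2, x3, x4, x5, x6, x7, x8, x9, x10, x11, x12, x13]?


Koszul resolution: beta_i(k)=C(n,i), n=13
C(13,2)=78, C(13,3)=286, C(13,4)=715, C(13,5)=1287, C(13,6)=1716, C(13,7)=1716, C(13,8)=1287
Sum=7085


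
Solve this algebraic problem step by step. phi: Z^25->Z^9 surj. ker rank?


rank(ker) = 25-9 = 16


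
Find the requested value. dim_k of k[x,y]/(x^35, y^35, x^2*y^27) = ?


k[x,y]/I, I = (x^35, y^35, x^2*y^27)
Rect: 35x35=1225. Corner: (35-2)x(35-27)=264.
dim = 1225-264 = 961


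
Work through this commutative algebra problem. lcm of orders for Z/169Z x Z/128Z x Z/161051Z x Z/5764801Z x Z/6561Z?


Exponent = lcm of the cyclic orders; pairwise coprime => product.
13^2*2^7*11^5*7^8*3^8=169*128*161051*5764801*6561=131769366474020026752


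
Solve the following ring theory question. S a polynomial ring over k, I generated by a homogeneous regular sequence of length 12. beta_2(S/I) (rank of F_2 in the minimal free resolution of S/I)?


Regular sequence => Koszul complex is the minimal free resolution.
Syz_1 minimally generated by Koszul relations f_i*e_j - f_j*e_i (i<j): mu(Syz_1) = beta_2 = C(m,2) = m(m-1)/2
m=12
12*11/2 = 66


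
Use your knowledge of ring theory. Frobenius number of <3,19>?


gcd(3,19)=1 => F=ab-a-b=3*19-3-19=57-22=35


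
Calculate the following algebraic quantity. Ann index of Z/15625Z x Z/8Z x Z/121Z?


Exponent = lcm of the cyclic orders; pairwise coprime => product.
5^6*2^3*11^2=15625*8*121=15125000


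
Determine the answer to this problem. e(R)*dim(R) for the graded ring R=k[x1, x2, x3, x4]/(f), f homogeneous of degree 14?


e(R)=deg(f)=14, dim(R)=4-1=3
e*dim=14*3=42


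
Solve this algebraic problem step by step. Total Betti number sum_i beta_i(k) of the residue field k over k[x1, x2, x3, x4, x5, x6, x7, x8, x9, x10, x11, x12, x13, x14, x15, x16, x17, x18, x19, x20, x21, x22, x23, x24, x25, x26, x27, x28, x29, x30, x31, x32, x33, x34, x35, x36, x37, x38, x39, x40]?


Koszul resolution: beta_i(k)=C(n,i), n=40
sum_i C(40,i) = 2^40 = 1099511627776


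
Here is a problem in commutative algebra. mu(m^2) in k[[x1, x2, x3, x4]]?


C(n+d-1,d)=C(5,2)=10


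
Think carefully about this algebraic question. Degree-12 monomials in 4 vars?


C(d+n-1,n-1)=C(15,3)=455


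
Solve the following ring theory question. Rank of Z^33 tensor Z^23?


rank(M(x)N) = rank(M)*rank(N)
33*23 = 759


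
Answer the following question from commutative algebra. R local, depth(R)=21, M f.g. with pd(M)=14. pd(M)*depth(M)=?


pd+depth=21
depth=21-14=7
pd*depth=14*7=98


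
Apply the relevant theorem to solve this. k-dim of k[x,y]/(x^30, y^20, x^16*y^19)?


k[x,y]/I, I = (x^30, y^20, x^16*y^19)
Rect: 30x20=600. Corner: (30-16)x(20-19)=14.
dim = 600-14 = 586


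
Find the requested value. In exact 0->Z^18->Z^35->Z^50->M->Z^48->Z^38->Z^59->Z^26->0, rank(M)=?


Alt sum=0:
(-1)^0*18 + (-1)^1*35 + (-1)^2*50 + (-1)^3*? + (-1)^4*48 + (-1)^5*38 + (-1)^6*59 + (-1)^7*26=0
rank(M)=76


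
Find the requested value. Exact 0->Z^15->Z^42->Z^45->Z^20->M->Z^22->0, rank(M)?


Alt sum=0:
(-1)^0*15 + (-1)^1*42 + (-1)^2*45 + (-1)^3*20 + (-1)^4*? + (-1)^5*22=0
rank(M)=24


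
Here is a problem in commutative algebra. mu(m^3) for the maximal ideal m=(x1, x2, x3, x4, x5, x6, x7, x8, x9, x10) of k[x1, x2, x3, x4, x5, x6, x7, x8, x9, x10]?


Graded Nakayama: mu(m^d) = dim_k (m^d/m^(d+1)) = #degree-3 monomials in 10 vars
C(n+d-1,d)=C(12,3)=220


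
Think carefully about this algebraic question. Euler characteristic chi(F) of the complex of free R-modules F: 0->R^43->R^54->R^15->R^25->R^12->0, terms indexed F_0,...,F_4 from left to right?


chi = sum (-1)^i * rank:
(-1)^0*43=43
(-1)^1*54=-54
(-1)^2*15=15
(-1)^3*25=-25
(-1)^4*12=12
chi=-9


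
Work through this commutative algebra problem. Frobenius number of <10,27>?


gcd(10,27)=1 => F=ab-a-b=10*27-10-27=270-37=233


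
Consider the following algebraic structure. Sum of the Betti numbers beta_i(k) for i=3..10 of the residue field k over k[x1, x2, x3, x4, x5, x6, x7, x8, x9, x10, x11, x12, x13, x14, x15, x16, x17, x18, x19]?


Koszul resolution: beta_i(k)=C(n,i), n=19
C(19,3)=969, C(19,4)=3876, C(19,5)=11628, C(19,6)=27132, C(19,7)=50388, C(19,8)=75582, C(19,9)=92378, C(19,10)=92378
Sum=354331


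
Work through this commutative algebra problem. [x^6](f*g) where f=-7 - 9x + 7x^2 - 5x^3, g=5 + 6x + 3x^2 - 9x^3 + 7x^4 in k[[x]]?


[x^6] = sum a_i*b_j, i+j=6
  7*7=49
  -5*-9=45
Sum=94


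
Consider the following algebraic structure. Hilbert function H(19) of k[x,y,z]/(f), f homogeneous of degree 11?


C(21,2)-C(10,2)=210-45=165


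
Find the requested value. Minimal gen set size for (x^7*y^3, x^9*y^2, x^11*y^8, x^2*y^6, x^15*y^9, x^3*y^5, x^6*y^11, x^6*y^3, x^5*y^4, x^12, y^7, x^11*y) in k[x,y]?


Remove redundant (divisible by others).
x^15*y^9 redundant.
x^7*y^3 redundant.
x^6*y^11 redundant.
x^11*y^8 redundant.
Min: x^12, x^11*y, x^9*y^2, x^6*y^3, x^5*y^4, x^3*y^5, x^2*y^6, y^7
Count=8


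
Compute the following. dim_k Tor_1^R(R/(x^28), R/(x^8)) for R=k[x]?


Tor_1(R/I,R/J)=(I cap J)/IJ=(x^28)/(x^36)
dim=36-28=min(28,8)=8


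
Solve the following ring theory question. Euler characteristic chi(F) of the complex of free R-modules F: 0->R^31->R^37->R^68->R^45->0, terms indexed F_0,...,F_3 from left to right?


chi = sum (-1)^i * rank:
(-1)^0*31=31
(-1)^1*37=-37
(-1)^2*68=68
(-1)^3*45=-45
chi=17


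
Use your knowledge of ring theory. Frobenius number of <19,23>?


gcd(19,23)=1 => F=ab-a-b=19*23-19-23=437-42=395


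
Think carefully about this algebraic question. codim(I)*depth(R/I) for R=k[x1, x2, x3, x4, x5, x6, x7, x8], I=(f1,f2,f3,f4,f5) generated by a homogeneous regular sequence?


codim=5, depth=dim(R/I)=8-5=3
Product=5*3=15


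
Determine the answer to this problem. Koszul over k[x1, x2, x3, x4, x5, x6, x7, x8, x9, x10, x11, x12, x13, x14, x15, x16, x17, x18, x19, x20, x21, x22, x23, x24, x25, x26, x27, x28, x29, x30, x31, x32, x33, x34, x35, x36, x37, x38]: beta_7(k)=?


C(n,i)=C(38,7)=12620256


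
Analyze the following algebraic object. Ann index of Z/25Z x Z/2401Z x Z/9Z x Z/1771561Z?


Exponent = lcm of the cyclic orders; pairwise coprime => product.
5^2*7^4*3^2*11^6=25*2401*9*1771561=957041541225


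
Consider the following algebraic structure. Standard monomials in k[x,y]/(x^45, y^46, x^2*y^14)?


k[x,y]/I, I = (x^45, y^46, x^2*y^14)
Rect: 45x46=2070. Corner: (45-2)x(46-14)=1376.
dim = 2070-1376 = 694


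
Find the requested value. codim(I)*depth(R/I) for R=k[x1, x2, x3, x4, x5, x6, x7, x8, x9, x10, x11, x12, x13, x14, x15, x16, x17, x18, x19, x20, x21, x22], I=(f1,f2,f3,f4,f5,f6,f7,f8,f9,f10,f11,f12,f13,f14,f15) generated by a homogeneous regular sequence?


codim=15, depth=dim(R/I)=22-15=7
Product=15*7=105


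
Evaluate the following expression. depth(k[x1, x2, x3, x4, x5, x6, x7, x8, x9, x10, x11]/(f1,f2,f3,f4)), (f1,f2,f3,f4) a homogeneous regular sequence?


depth(R)=11
depth(R/I)=11-4=7


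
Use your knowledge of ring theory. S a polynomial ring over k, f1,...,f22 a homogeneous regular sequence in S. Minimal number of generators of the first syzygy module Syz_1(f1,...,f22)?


Regular sequence => Koszul complex is the minimal free resolution.
Syz_1 minimally generated by Koszul relations f_i*e_j - f_j*e_i (i<j): mu(Syz_1) = beta_2 = C(m,2) = m(m-1)/2
m=22
22*21/2 = 231


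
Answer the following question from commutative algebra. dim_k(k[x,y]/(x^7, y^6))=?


Basis: x^i*y^j, i<7, j<6
7*6=42


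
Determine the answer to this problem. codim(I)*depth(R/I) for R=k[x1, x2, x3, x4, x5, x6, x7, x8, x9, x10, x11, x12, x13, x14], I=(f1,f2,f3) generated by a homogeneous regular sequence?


codim=3, depth=dim(R/I)=14-3=11
Product=3*11=33


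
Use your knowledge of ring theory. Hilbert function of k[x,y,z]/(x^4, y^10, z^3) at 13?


Need i<4, j<10, k<3 with i+j+k=13.
For each i, j ranges over max(0,13-i-2)..min(9,13-i):
  i=0: j in [11,9] -> 0
  i=1: j in [10,9] -> 0
  i=2: j in [9,9] -> 1
  i=3: j in [8,9] -> 2
H(13) = 0+0+1+2 = 3


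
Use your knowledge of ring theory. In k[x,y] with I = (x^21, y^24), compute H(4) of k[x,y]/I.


k[x,y], I = (x^21, y^24), d = 4
Need i < 21 and d-i < 24.
Range: 0 <= i <= 4.
H(4) = 5


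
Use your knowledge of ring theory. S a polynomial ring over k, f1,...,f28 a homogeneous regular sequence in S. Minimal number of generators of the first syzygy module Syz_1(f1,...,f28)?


Regular sequence => Koszul complex is the minimal free resolution.
Syz_1 minimally generated by Koszul relations f_i*e_j - f_j*e_i (i<j): mu(Syz_1) = beta_2 = C(m,2) = m(m-1)/2
m=28
28*27/2 = 378


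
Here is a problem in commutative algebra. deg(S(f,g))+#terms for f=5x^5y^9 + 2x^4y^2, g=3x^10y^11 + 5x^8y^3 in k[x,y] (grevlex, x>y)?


LT(f)=5x^5y^9, LT(g)=3x^10y^11
lcm(LM)=x^10y^11
S(f,g) (scaled by 15 to clear denominators) = 3x^5y^2*f - 5*g = 6x^9y^4 - 25x^8y^3
2 terms, deg 13.
13+2=15


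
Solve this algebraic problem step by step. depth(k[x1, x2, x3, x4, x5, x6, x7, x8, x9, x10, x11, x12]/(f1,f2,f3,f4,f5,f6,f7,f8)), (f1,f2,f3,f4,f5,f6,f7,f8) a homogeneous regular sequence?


depth(R)=12
depth(R/I)=12-8=4


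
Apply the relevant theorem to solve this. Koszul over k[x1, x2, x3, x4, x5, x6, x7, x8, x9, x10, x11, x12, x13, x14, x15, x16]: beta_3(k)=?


C(n,i)=C(16,3)=560


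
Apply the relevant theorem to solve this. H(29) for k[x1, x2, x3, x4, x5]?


C(d+n-1,n-1)=C(33,4)=40920


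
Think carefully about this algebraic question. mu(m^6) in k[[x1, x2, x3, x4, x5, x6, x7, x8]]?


C(n+d-1,d)=C(13,6)=1716


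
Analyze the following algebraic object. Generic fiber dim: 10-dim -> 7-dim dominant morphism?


dim(fiber)=dim(X)-dim(Y)=10-7=3


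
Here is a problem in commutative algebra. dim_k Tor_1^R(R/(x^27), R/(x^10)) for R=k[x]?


Tor_1(R/I,R/J)=(I cap J)/IJ=(x^27)/(x^37)
dim=37-27=min(27,10)=10


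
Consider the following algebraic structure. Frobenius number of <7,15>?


gcd(7,15)=1 => F=ab-a-b=7*15-7-15=105-22=83


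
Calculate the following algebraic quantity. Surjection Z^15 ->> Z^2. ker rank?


rank(ker) = 15-2 = 13


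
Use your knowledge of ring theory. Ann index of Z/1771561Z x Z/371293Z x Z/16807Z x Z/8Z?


Exponent = lcm of the cyclic orders; pairwise coprime => product.
11^6*13^5*7^5*2^3=1771561*371293*16807*8=88440880880440088


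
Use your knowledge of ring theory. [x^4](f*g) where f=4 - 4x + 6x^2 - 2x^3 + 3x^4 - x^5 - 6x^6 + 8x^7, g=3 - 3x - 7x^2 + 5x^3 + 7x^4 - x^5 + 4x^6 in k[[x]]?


[x^4] = sum a_i*b_j, i+j=4
  4*7=28
  -4*5=-20
  6*-7=-42
  -2*-3=6
  3*3=9
Sum=-19


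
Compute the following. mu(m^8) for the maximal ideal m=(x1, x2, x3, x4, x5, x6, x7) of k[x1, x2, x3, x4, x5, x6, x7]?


Graded Nakayama: mu(m^d) = dim_k (m^d/m^(d+1)) = #degree-8 monomials in 7 vars
C(n+d-1,d)=C(14,8)=3003


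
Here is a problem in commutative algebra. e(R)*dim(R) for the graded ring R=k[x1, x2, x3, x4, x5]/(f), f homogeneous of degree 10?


e(R)=deg(f)=10, dim(R)=5-1=4
e*dim=10*4=40


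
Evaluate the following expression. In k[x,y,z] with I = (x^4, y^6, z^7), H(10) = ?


Need i<4, j<6, k<7 with i+j+k=10.
For each i, j ranges over max(0,10-i-6)..min(5,10-i):
  i=0: j in [4,5] -> 2
  i=1: j in [3,5] -> 3
  i=2: j in [2,5] -> 4
  i=3: j in [1,5] -> 5
H(10) = 2+3+4+5 = 14


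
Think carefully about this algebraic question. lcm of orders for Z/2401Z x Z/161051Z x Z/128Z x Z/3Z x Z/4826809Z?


Exponent = lcm of the cyclic orders; pairwise coprime => product.
7^4*11^5*2^7*3^1*13^6=2401*161051*128*3*4826809=716715709992137856


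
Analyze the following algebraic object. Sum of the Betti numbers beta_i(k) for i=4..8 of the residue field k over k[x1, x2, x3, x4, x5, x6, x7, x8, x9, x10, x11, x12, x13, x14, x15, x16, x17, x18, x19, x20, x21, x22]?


Koszul resolution: beta_i(k)=C(n,i), n=22
C(22,4)=7315, C(22,5)=26334, C(22,6)=74613, C(22,7)=170544, C(22,8)=319770
Sum=598576


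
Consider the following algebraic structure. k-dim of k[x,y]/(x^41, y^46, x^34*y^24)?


k[x,y]/I, I = (x^41, y^46, x^34*y^24)
Rect: 41x46=1886. Corner: (41-34)x(46-24)=154.
dim = 1886-154 = 1732


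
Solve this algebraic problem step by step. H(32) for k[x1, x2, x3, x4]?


C(d+n-1,n-1)=C(35,3)=6545


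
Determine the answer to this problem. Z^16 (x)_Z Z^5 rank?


rank(M(x)N) = rank(M)*rank(N)
16*5 = 80


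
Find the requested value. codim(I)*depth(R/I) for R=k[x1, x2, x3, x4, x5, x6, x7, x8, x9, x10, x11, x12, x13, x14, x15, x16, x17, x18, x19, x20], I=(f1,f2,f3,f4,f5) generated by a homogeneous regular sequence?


codim=5, depth=dim(R/I)=20-5=15
Product=5*15=75


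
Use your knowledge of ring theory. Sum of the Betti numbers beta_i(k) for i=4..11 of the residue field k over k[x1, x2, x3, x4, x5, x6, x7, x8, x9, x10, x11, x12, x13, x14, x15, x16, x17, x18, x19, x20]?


Koszul resolution: beta_i(k)=C(n,i), n=20
C(20,4)=4845, C(20,5)=15504, C(20,6)=38760, C(20,7)=77520, C(20,8)=125970, C(20,9)=167960, C(20,10)=184756, C(20,11)=167960
Sum=783275


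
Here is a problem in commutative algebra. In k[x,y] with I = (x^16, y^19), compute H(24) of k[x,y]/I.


k[x,y], I = (x^16, y^19), d = 24
Need i < 16 and d-i < 19.
Range: 6 <= i <= 15.
H(24) = 10


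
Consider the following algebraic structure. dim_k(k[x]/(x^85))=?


Basis: 1,x,...,x^84
dim=85


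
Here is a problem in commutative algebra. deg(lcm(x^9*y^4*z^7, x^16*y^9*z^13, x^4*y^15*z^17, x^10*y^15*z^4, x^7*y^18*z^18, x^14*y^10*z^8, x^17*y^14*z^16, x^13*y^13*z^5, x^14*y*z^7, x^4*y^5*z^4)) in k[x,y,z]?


lcm = componentwise max:
x: max(9,16,4,10,7,14,17,13,14,4)=17
y: max(4,9,15,15,18,10,14,13,1,5)=18
z: max(7,13,17,4,18,8,16,5,7,4)=18
Total=17+18+18=53


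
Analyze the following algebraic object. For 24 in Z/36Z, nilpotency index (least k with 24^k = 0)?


24^k mod 36:
k=1: 24
k=2: 0
First zero at k = 2


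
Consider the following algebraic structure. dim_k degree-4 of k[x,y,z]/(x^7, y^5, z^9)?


Need i<7, j<5, k<9 with i+j+k=4.
For each i, j ranges over max(0,4-i-8)..min(4,4-i):
  i=0: j in [0,4] -> 5
  i=1: j in [0,3] -> 4
  i=2: j in [0,2] -> 3
  i=3: j in [0,1] -> 2
  i=4: j in [0,0] -> 1
H(4) = 5+4+3+2+1 = 15


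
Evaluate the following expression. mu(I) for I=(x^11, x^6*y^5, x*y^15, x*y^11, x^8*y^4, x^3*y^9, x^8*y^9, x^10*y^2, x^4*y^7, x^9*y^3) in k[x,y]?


Remove redundant (divisible by others).
x^8*y^9 redundant.
x*y^15 redundant.
Min: x^11, x^10*y^2, x^9*y^3, x^8*y^4, x^6*y^5, x^4*y^7, x^3*y^9, x*y^11
Count=8


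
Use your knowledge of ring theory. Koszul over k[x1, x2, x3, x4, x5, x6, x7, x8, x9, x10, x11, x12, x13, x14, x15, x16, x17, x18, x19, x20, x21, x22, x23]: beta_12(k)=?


C(n,i)=C(23,12)=1352078


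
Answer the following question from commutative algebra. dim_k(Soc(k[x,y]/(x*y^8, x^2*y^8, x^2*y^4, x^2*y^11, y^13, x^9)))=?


Socle = ann(m) = span of standard monomials u with x*u, y*u in I (staircase corners).
Redundant generators: x^2*y^8, x^2*y^11
Minimal generators: x^9, x^2*y^4, x*y^8, y^13
Corners: y^12, xy^7, x^8y^3
Socle dim=3


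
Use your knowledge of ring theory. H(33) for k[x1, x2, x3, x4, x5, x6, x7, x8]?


C(d+n-1,n-1)=C(40,7)=18643560


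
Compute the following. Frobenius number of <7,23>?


gcd(7,23)=1 => F=ab-a-b=7*23-7-23=161-30=131


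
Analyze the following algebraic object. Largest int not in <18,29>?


gcd(18,29)=1 => F=ab-a-b=18*29-18-29=522-47=475


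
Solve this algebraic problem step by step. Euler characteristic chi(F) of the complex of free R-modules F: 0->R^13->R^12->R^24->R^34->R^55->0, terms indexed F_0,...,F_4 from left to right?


chi = sum (-1)^i * rank:
(-1)^0*13=13
(-1)^1*12=-12
(-1)^2*24=24
(-1)^3*34=-34
(-1)^4*55=55
chi=46


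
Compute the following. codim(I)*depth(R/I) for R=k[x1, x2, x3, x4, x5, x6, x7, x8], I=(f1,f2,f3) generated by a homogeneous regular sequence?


codim=3, depth=dim(R/I)=8-3=5
Product=3*5=15


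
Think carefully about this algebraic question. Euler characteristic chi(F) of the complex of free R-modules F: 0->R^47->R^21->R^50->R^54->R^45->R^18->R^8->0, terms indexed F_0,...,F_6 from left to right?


chi = sum (-1)^i * rank:
(-1)^0*47=47
(-1)^1*21=-21
(-1)^2*50=50
(-1)^3*54=-54
(-1)^4*45=45
(-1)^5*18=-18
(-1)^6*8=8
chi=57


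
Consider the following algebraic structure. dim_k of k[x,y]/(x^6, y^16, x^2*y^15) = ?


k[x,y]/I, I = (x^6, y^16, x^2*y^15)
Rect: 6x16=96. Corner: (6-2)x(16-15)=4.
dim = 96-4 = 92


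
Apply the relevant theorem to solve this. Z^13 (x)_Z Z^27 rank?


rank(M(x)N) = rank(M)*rank(N)
13*27 = 351


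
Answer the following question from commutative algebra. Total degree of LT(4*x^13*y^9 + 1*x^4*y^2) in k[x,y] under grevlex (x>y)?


LT: 4*x^13*y^9
deg_x=13, deg_y=9
Total=13+9=22


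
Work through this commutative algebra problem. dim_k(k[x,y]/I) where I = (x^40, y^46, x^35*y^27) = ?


k[x,y]/I, I = (x^40, y^46, x^35*y^27)
Rect: 40x46=1840. Corner: (40-35)x(46-27)=95.
dim = 1840-95 = 1745


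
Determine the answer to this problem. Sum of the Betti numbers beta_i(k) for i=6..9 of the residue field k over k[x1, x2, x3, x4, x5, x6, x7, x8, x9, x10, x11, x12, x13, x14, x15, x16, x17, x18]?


Koszul resolution: beta_i(k)=C(n,i), n=18
C(18,6)=18564, C(18,7)=31824, C(18,8)=43758, C(18,9)=48620
Sum=142766


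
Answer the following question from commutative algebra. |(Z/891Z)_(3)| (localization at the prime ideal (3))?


3-primary part: 891=3^4*11
Size=3^4=81


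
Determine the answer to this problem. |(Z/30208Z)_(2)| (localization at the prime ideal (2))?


2-primary part: 30208=2^9*59
Size=2^9=512


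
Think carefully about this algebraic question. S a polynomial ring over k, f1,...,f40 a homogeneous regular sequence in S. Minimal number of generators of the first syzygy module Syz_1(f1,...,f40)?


Regular sequence => Koszul complex is the minimal free resolution.
Syz_1 minimally generated by Koszul relations f_i*e_j - f_j*e_i (i<j): mu(Syz_1) = beta_2 = C(m,2) = m(m-1)/2
m=40
40*39/2 = 780


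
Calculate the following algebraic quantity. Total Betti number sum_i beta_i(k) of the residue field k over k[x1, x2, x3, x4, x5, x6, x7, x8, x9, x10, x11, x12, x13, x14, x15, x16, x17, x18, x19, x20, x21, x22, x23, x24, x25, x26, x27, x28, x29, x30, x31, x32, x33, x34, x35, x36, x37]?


Koszul resolution: beta_i(k)=C(n,i), n=37
sum_i C(37,i) = 2^37 = 137438953472


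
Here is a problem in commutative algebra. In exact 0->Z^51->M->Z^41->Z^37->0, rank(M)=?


Alt sum=0:
(-1)^0*51 + (-1)^1*? + (-1)^2*41 + (-1)^3*37=0
rank(M)=55


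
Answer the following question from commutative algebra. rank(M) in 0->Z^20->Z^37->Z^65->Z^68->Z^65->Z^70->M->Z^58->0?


Alt sum=0:
(-1)^0*20 + (-1)^1*37 + (-1)^2*65 + (-1)^3*68 + (-1)^4*65 + (-1)^5*70 + (-1)^6*? + (-1)^7*58=0
rank(M)=83


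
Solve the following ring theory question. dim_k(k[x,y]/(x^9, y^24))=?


Basis: x^i*y^j, i<9, j<24
9*24=216


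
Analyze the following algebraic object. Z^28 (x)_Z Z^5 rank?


rank(M(x)N) = rank(M)*rank(N)
28*5 = 140


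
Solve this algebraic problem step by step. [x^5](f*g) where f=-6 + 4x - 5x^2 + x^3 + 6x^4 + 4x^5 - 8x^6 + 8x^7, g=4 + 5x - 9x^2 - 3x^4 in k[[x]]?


[x^5] = sum a_i*b_j, i+j=5
  4*-3=-12
  1*-9=-9
  6*5=30
  4*4=16
Sum=25


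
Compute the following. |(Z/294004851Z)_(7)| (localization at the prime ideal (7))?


7-primary part: 294004851=7^8*51
Size=7^8=5764801


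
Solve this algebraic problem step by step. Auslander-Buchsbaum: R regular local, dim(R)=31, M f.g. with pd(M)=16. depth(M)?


pd+depth=depth(R)=31
depth=31-16=15


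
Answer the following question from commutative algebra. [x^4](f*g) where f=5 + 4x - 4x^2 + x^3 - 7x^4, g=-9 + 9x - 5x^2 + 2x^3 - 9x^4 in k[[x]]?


[x^4] = sum a_i*b_j, i+j=4
  5*-9=-45
  4*2=8
  -4*-5=20
  1*9=9
  -7*-9=63
Sum=55


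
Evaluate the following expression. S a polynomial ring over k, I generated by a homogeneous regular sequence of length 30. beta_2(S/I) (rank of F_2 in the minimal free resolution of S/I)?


Regular sequence => Koszul complex is the minimal free resolution.
Syz_1 minimally generated by Koszul relations f_i*e_j - f_j*e_i (i<j): mu(Syz_1) = beta_2 = C(m,2) = m(m-1)/2
m=30
30*29/2 = 435


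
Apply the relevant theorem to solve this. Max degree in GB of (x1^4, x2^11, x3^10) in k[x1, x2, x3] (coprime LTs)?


Pure powers, coprime LTs => already GB.
Degrees: 4, 11, 10
Max=11


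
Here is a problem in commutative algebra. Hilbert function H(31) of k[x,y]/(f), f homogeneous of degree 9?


H(t)=d for t>=d-1.
d=9, t=31
H(31)=9


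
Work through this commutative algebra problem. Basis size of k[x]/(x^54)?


Basis: 1,x,...,x^53
dim=54


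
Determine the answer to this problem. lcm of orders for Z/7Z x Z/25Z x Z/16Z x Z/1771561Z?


Exponent = lcm of the cyclic orders; pairwise coprime => product.
7^1*5^2*2^4*11^6=7*25*16*1771561=4960370800


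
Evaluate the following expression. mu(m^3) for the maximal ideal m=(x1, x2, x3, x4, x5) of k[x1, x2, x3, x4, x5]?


Graded Nakayama: mu(m^d) = dim_k (m^d/m^(d+1)) = #degree-3 monomials in 5 vars
C(n+d-1,d)=C(7,3)=35


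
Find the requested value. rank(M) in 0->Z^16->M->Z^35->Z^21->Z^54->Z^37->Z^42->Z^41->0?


Alt sum=0:
(-1)^0*16 + (-1)^1*? + (-1)^2*35 + (-1)^3*21 + (-1)^4*54 + (-1)^5*37 + (-1)^6*42 + (-1)^7*41=0
rank(M)=48


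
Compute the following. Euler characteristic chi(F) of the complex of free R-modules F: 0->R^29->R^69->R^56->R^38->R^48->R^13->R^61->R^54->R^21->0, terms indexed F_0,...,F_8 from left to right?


chi = sum (-1)^i * rank:
(-1)^0*29=29
(-1)^1*69=-69
(-1)^2*56=56
(-1)^3*38=-38
(-1)^4*48=48
(-1)^5*13=-13
(-1)^6*61=61
(-1)^7*54=-54
(-1)^8*21=21
chi=41


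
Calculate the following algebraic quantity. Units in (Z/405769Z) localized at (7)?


Local ring = Z/2401Z.
phi(2401) = 7^3*(7-1) = 2058


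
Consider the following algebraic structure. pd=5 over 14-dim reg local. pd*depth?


pd+depth=14
depth=14-5=9
pd*depth=5*9=45


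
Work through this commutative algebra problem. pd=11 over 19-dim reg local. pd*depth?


pd+depth=19
depth=19-11=8
pd*depth=11*8=88


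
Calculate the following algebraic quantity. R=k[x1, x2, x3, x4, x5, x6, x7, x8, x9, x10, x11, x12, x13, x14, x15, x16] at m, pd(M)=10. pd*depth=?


pd+depth=16
depth=16-10=6
pd*depth=10*6=60


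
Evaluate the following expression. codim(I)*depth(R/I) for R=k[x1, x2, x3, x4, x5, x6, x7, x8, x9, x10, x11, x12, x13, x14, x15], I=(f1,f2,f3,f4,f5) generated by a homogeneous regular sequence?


codim=5, depth=dim(R/I)=15-5=10
Product=5*10=50


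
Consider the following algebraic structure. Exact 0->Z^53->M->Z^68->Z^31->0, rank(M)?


Alt sum=0:
(-1)^0*53 + (-1)^1*? + (-1)^2*68 + (-1)^3*31=0
rank(M)=90


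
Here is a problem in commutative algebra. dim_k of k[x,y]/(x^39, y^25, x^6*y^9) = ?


k[x,y]/I, I = (x^39, y^25, x^6*y^9)
Rect: 39x25=975. Corner: (39-6)x(25-9)=528.
dim = 975-528 = 447


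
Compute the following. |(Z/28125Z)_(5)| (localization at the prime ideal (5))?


5-primary part: 28125=5^5*9
Size=5^5=3125


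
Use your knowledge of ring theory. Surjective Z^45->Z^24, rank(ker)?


rank(ker) = 45-24 = 21


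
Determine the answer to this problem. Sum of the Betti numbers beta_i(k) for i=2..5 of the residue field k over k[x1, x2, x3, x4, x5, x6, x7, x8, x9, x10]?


Koszul resolution: beta_i(k)=C(n,i), n=10
C(10,2)=45, C(10,3)=120, C(10,4)=210, C(10,5)=252
Sum=627


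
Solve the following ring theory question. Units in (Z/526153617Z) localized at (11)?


Local ring = Z/19487171Z.
phi(19487171) = 11^6*(11-1) = 17715610


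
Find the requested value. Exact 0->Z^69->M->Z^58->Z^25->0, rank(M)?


Alt sum=0:
(-1)^0*69 + (-1)^1*? + (-1)^2*58 + (-1)^3*25=0
rank(M)=102


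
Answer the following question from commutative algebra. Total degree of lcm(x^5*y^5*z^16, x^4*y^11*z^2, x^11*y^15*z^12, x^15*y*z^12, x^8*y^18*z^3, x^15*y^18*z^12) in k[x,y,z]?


lcm = componentwise max:
x: max(5,4,11,15,8,15)=15
y: max(5,11,15,1,18,18)=18
z: max(16,2,12,12,3,12)=16
Total=15+18+16=49


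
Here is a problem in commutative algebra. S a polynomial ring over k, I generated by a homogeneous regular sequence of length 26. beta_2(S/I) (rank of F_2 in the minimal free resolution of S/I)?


Regular sequence => Koszul complex is the minimal free resolution.
Syz_1 minimally generated by Koszul relations f_i*e_j - f_j*e_i (i<j): mu(Syz_1) = beta_2 = C(m,2) = m(m-1)/2
m=26
26*25/2 = 325


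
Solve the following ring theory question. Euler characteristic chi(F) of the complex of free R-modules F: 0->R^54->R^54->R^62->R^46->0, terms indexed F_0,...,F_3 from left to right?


chi = sum (-1)^i * rank:
(-1)^0*54=54
(-1)^1*54=-54
(-1)^2*62=62
(-1)^3*46=-46
chi=16


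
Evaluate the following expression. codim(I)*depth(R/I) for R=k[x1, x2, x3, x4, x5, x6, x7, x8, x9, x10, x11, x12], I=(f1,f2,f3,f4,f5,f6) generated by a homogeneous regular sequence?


codim=6, depth=dim(R/I)=12-6=6
Product=6*6=36


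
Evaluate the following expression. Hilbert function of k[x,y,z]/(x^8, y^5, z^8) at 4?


Need i<8, j<5, k<8 with i+j+k=4.
For each i, j ranges over max(0,4-i-7)..min(4,4-i):
  i=0: j in [0,4] -> 5
  i=1: j in [0,3] -> 4
  i=2: j in [0,2] -> 3
  i=3: j in [0,1] -> 2
  i=4: j in [0,0] -> 1
H(4) = 5+4+3+2+1 = 15


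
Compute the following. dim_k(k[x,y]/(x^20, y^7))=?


Basis: x^i*y^j, i<20, j<7
20*7=140


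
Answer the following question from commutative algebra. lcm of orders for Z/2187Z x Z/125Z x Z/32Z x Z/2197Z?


Exponent = lcm of the cyclic orders; pairwise coprime => product.
3^7*5^3*2^5*13^3=2187*125*32*2197=19219356000


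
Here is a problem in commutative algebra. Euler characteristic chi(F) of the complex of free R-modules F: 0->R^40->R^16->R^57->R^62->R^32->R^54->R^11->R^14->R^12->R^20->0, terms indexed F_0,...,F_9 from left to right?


chi = sum (-1)^i * rank:
(-1)^0*40=40
(-1)^1*16=-16
(-1)^2*57=57
(-1)^3*62=-62
(-1)^4*32=32
(-1)^5*54=-54
(-1)^6*11=11
(-1)^7*14=-14
(-1)^8*12=12
(-1)^9*20=-20
chi=-14


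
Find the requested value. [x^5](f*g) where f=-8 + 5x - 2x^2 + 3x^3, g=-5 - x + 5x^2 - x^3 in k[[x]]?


[x^5] = sum a_i*b_j, i+j=5
  -2*-1=2
  3*5=15
Sum=17


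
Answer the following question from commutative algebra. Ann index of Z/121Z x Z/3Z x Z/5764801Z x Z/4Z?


Exponent = lcm of the cyclic orders; pairwise coprime => product.
11^2*3^1*7^8*2^2=121*3*5764801*4=8370491052


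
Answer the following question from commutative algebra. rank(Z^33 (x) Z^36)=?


rank(M(x)N) = rank(M)*rank(N)
33*36 = 1188


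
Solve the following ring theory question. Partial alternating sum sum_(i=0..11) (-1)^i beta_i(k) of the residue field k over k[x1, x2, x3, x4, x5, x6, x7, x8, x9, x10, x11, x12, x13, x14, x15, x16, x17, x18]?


Koszul resolution: beta_i(k)=C(n,i), n=18
sum_(i=0..p) (-1)^i C(n,i) = (-1)^p C(n-1,p)
(-1)^11*C(17,11) = (-1)^11*12376 = -12376


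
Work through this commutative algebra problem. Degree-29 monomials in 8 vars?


C(d+n-1,n-1)=C(36,7)=8347680


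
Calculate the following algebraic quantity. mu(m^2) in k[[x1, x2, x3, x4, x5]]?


C(n+d-1,d)=C(6,2)=15


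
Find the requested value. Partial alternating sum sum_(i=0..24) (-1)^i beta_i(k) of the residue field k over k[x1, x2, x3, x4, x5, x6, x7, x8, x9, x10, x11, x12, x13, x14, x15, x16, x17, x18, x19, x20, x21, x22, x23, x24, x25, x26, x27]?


Koszul resolution: beta_i(k)=C(n,i), n=27
sum_(i=0..p) (-1)^i C(n,i) = (-1)^p C(n-1,p)
(-1)^24*C(26,24) = (-1)^24*325 = 325


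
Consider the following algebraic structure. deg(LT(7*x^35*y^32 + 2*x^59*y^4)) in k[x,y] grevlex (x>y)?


LT: 7*x^35*y^32
deg_x=35, deg_y=32
Total=35+32=67


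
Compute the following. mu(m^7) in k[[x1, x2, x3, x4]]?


C(n+d-1,d)=C(10,7)=120


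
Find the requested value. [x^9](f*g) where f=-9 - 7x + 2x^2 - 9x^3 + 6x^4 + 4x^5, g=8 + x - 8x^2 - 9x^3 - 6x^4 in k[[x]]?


[x^9] = sum a_i*b_j, i+j=9
  4*-6=-24
Sum=-24


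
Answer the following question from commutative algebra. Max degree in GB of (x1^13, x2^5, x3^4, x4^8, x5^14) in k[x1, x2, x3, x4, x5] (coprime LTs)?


Pure powers, coprime LTs => already GB.
Degrees: 13, 5, 4, 8, 14
Max=14


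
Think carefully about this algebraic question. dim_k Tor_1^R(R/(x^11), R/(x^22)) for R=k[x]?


Tor_1(R/I,R/J)=(I cap J)/IJ=(x^22)/(x^33)
dim=33-22=min(11,22)=11


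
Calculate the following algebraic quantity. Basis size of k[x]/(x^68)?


Basis: 1,x,...,x^67
dim=68


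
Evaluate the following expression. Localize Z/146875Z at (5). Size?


5-primary part: 146875=5^5*47
Size=5^5=3125


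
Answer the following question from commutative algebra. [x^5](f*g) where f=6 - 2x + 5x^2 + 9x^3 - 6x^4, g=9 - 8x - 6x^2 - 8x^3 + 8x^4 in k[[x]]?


[x^5] = sum a_i*b_j, i+j=5
  -2*8=-16
  5*-8=-40
  9*-6=-54
  -6*-8=48
Sum=-62


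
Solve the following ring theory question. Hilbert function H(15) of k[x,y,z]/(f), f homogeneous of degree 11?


C(17,2)-C(6,2)=136-15=121


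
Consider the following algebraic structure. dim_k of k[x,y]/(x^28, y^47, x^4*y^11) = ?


k[x,y]/I, I = (x^28, y^47, x^4*y^11)
Rect: 28x47=1316. Corner: (28-4)x(47-11)=864.
dim = 1316-864 = 452


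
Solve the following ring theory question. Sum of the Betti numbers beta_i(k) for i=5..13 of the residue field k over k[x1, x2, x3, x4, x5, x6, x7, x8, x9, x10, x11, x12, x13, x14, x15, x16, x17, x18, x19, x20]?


Koszul resolution: beta_i(k)=C(n,i), n=20
C(20,5)=15504, C(20,6)=38760, C(20,7)=77520, C(20,8)=125970, C(20,9)=167960, C(20,10)=184756, C(20,11)=167960, C(20,12)=125970, C(20,13)=77520
Sum=981920


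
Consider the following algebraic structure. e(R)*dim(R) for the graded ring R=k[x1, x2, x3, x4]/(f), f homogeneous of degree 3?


e(R)=deg(f)=3, dim(R)=4-1=3
e*dim=3*3=9


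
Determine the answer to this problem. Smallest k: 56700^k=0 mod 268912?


56700^k mod 268912:
k=1: 56700
k=2: 47040
k=3: 98784
k=4: 153664
k=5: 0
First zero at k = 5


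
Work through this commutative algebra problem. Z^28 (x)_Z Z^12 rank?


rank(M(x)N) = rank(M)*rank(N)
28*12 = 336


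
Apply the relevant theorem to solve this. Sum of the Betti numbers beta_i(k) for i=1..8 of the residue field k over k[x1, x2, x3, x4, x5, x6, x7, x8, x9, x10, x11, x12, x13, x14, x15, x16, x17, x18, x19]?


Koszul resolution: beta_i(k)=C(n,i), n=19
C(19,1)=19, C(19,2)=171, C(19,3)=969, C(19,4)=3876, C(19,5)=11628, C(19,6)=27132, C(19,7)=50388, C(19,8)=75582
Sum=169765


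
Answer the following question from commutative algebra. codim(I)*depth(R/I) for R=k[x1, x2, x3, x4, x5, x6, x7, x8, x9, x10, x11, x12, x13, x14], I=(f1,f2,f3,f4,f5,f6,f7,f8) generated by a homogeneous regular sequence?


codim=8, depth=dim(R/I)=14-8=6
Product=8*6=48


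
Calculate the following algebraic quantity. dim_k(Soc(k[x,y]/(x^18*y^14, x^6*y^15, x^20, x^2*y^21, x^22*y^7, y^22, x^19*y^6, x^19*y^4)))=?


Socle = ann(m) = span of standard monomials u with x*u, y*u in I (staircase corners).
Redundant generators: x^22*y^7, x^19*y^6
Minimal generators: x^20, x^19*y^4, x^18*y^14, x^6*y^15, x^2*y^21, y^22
Corners: xy^21, x^5y^20, x^17y^14, x^18y^13, x^19y^3
Socle dim=5


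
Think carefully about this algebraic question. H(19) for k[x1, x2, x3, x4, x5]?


C(d+n-1,n-1)=C(23,4)=8855


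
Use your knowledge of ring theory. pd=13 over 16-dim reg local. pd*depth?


pd+depth=16
depth=16-13=3
pd*depth=13*3=39


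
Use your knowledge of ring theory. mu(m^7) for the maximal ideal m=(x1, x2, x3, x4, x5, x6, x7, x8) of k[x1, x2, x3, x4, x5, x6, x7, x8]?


Graded Nakayama: mu(m^d) = dim_k (m^d/m^(d+1)) = #degree-7 monomials in 8 vars
C(n+d-1,d)=C(14,7)=3432


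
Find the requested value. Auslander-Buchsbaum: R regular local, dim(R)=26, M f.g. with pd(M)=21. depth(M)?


pd+depth=depth(R)=26
depth=26-21=5


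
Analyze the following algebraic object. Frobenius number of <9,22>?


gcd(9,22)=1 => F=ab-a-b=9*22-9-22=198-31=167


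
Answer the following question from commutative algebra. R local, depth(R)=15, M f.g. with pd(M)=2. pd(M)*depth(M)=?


pd+depth=15
depth=15-2=13
pd*depth=2*13=26


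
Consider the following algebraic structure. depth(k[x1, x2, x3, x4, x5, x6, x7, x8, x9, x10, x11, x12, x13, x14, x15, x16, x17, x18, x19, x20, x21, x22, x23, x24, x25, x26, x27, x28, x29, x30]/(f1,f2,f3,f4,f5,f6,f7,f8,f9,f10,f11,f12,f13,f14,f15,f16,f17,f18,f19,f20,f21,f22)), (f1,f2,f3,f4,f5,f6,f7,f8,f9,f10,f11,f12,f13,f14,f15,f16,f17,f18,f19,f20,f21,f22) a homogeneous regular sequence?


depth(R)=30
depth(R/I)=30-22=8


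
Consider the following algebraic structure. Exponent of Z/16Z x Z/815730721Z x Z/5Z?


Exponent = lcm of the cyclic orders; pairwise coprime => product.
2^4*13^8*5^1=16*815730721*5=65258457680


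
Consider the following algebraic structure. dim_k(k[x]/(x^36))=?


Basis: 1,x,...,x^35
dim=36


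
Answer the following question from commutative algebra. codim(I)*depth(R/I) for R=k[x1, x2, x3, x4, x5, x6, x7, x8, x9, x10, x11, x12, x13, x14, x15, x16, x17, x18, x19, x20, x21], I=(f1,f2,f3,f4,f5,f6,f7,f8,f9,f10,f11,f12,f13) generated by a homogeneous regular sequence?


codim=13, depth=dim(R/I)=21-13=8
Product=13*8=104


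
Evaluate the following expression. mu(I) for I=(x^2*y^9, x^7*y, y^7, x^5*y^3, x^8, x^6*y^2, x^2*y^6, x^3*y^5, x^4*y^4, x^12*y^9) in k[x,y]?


Remove redundant (divisible by others).
x^2*y^9 redundant.
x^12*y^9 redundant.
Min: x^8, x^7*y, x^6*y^2, x^5*y^3, x^4*y^4, x^3*y^5, x^2*y^6, y^7
Count=8


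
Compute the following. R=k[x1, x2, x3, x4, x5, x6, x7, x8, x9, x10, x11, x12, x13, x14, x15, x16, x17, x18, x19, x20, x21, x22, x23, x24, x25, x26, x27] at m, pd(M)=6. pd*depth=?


pd+depth=27
depth=27-6=21
pd*depth=6*21=126


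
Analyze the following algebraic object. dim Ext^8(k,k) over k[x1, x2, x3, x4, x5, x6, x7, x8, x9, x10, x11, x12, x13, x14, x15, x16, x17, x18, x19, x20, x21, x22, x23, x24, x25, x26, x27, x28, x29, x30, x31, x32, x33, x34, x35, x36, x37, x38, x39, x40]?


C(n,i)=C(40,8)=76904685


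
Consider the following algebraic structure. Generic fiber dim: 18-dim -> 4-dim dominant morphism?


dim(fiber)=dim(X)-dim(Y)=18-4=14


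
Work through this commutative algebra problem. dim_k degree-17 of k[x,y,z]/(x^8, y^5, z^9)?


Need i<8, j<5, k<9 with i+j+k=17.
For each i, j ranges over max(0,17-i-8)..min(4,17-i):
  i=0: j in [9,4] -> 0
  i=1: j in [8,4] -> 0
  i=2: j in [7,4] -> 0
  i=3: j in [6,4] -> 0
  i=4: j in [5,4] -> 0
  i=5: j in [4,4] -> 1
  i=6: j in [3,4] -> 2
  i=7: j in [2,4] -> 3
H(17) = 0+0+0+0+0+1+2+3 = 6


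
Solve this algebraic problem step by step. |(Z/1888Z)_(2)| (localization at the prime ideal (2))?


2-primary part: 1888=2^5*59
Size=2^5=32


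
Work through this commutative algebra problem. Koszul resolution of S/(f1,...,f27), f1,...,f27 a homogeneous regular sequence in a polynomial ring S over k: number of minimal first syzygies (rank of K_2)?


Regular sequence => Koszul complex is the minimal free resolution.
Syz_1 minimally generated by Koszul relations f_i*e_j - f_j*e_i (i<j): mu(Syz_1) = beta_2 = C(m,2) = m(m-1)/2
m=27
27*26/2 = 351


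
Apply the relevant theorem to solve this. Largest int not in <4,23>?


gcd(4,23)=1 => F=ab-a-b=4*23-4-23=92-27=65


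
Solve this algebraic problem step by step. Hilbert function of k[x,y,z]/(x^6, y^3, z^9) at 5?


Need i<6, j<3, k<9 with i+j+k=5.
For each i, j ranges over max(0,5-i-8)..min(2,5-i):
  i=0: j in [0,2] -> 3
  i=1: j in [0,2] -> 3
  i=2: j in [0,2] -> 3
  i=3: j in [0,2] -> 3
  i=4: j in [0,1] -> 2
  i=5: j in [0,0] -> 1
H(5) = 3+3+3+3+2+1 = 15


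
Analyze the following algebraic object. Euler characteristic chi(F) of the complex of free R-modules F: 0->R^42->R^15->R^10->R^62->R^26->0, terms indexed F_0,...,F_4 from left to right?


chi = sum (-1)^i * rank:
(-1)^0*42=42
(-1)^1*15=-15
(-1)^2*10=10
(-1)^3*62=-62
(-1)^4*26=26
chi=1


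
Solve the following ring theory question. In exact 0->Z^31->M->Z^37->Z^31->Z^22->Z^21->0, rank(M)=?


Alt sum=0:
(-1)^0*31 + (-1)^1*? + (-1)^2*37 + (-1)^3*31 + (-1)^4*22 + (-1)^5*21=0
rank(M)=38


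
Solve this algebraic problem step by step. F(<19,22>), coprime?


gcd(19,22)=1 => F=ab-a-b=19*22-19-22=418-41=377


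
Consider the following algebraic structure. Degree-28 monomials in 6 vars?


C(d+n-1,n-1)=C(33,5)=237336


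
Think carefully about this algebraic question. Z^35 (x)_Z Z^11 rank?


rank(M(x)N) = rank(M)*rank(N)
35*11 = 385


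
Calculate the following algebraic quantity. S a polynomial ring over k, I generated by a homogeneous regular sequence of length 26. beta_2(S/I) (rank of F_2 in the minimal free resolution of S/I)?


Regular sequence => Koszul complex is the minimal free resolution.
Syz_1 minimally generated by Koszul relations f_i*e_j - f_j*e_i (i<j): mu(Syz_1) = beta_2 = C(m,2) = m(m-1)/2
m=26
26*25/2 = 325


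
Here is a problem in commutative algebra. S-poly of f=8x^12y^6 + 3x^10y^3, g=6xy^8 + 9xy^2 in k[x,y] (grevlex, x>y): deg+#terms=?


LT(f)=8x^12y^6, LT(g)=6xy^8
lcm(LM)=x^12y^8
S(f,g) (scaled by 48 to clear denominators) = 6y^2*f - 8x^11*g = 18x^10y^5 - 72x^12y^2
2 terms, deg 15.
15+2=17


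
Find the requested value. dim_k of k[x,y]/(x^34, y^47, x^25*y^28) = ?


k[x,y]/I, I = (x^34, y^47, x^25*y^28)
Rect: 34x47=1598. Corner: (34-25)x(47-28)=171.
dim = 1598-171 = 1427


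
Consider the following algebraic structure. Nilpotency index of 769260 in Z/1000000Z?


769260^k mod 1000000:
k=1: 769260
k=2: 947600
k=3: 776000
k=4: 760000
k=5: 600000
k=6: 0
First zero at k = 6


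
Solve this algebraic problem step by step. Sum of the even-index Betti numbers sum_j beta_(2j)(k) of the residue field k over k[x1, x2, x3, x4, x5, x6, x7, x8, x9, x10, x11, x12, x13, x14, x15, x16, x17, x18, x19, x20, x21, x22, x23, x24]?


Koszul resolution: beta_i(k)=C(n,i), n=24
sum_even C(24,i) = 2^(n-1) = 2^23 = 8388608


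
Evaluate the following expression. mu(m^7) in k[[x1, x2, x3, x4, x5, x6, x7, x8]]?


C(n+d-1,d)=C(14,7)=3432


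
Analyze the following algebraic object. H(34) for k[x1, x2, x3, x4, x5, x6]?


C(d+n-1,n-1)=C(39,5)=575757


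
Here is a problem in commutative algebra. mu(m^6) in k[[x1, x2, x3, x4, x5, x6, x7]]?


C(n+d-1,d)=C(12,6)=924


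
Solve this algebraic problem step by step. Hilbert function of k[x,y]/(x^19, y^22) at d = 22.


k[x,y], I = (x^19, y^22), d = 22
Need i < 19 and d-i < 22.
Range: 1 <= i <= 18.
H(22) = 18


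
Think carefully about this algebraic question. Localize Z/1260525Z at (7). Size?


7-primary part: 1260525=7^5*75
Size=7^5=16807


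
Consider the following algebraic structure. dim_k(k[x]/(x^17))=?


Basis: 1,x,...,x^16
dim=17


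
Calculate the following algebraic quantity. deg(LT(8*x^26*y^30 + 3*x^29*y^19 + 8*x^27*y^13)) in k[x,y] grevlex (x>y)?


LT: 8*x^26*y^30
deg_x=26, deg_y=30
Total=26+30=56
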